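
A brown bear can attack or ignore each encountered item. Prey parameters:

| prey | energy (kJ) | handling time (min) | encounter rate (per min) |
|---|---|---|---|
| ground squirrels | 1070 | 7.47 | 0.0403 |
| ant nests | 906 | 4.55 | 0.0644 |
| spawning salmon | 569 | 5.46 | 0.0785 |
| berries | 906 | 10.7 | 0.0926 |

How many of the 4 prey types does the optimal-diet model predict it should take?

Profitabilities (E/h, kJ/min): ant nests 199, ground squirrels 143, spawning salmon 104, berries 84.7. Add prey in this order while the next type's profitability exceeds the intake rate on those already taken.
Rate on top 1: 45.12. ground squirrels: 143 > 45.12 → include.
Rate on top 2: 63.65. spawning salmon: 104 > 63.65 → include.
Rate on top 3: 72.25. berries: 84.7 > 72.25 → include.
Optimal diet: ant nests, ground squirrels, spawning salmon, berries — 4 of 4 types.

4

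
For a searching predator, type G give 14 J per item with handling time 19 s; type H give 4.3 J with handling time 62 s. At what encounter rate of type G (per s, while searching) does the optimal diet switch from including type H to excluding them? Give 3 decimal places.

At the threshold, the rate on type G alone equals the profitability of type H: λ·14/(1 + λ·19) = 4.3/62 = 0.06935.
Rearranging, λ(14 − 0.06935×19) = 0.06935, so λ = 0.06935/12.68 = 0.005469 per s.

0.005 per s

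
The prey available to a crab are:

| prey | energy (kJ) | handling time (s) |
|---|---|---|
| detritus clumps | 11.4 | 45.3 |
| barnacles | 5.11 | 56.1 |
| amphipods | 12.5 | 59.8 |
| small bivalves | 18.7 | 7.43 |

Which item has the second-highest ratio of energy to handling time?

detritus clumps

Profitability E/h (kJ/s): detritus clumps = 11.4/45.3 = 0.252, barnacles = 5.11/56.1 = 0.0911, amphipods = 12.5/59.8 = 0.209, small bivalves = 18.7/7.43 = 2.52.
Ranked: small bivalves > detritus clumps > amphipods > barnacles.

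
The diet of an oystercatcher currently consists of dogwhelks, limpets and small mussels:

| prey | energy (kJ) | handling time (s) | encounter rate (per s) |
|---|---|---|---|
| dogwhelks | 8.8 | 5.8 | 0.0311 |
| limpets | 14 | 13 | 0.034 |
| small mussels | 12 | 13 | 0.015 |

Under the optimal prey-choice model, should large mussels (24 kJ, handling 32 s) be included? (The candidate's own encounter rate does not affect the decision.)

On dogwhelks, limpets and small mussels alone, R = ΣλE/(1+Σλh) = 0.9297/1.817 = 0.5115 kJ/s.
large mussels: E/h = 24/32 = 0.75 kJ/s.
0.75 > 0.5115, so adding large mussels raises the average — include it.

Yes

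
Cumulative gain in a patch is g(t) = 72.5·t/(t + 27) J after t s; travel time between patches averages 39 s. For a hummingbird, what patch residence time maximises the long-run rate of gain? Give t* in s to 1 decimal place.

32.4 s

Optimal t* satisfies g'(t*) = g(t*)/(T + t*).
g'(t) = 72.5·27/(t + 27)². Setting 72.5·27/(t+27)² = 72.5t/[(t+27)(39+t)] gives 27(39+t) = t(t+27), so t² = 27×39 = 1053.
t* = √1053 = 32.45 s.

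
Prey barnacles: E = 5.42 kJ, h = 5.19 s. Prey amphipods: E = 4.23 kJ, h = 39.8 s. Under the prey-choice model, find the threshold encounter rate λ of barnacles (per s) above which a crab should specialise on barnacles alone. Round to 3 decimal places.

0.022 per s

At the threshold, the rate on barnacles alone equals the profitability of amphipods: λ·5.42/(1 + λ·5.19) = 4.23/39.8 = 0.1063.
Rearranging, λ(5.42 − 0.1063×5.19) = 0.1063, so λ = 0.1063/4.868 = 0.02183 per s.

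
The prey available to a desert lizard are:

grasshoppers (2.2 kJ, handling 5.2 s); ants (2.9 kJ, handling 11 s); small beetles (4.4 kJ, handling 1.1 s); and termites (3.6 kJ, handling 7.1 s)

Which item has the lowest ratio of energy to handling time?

ants

In descending order of E/h:
small beetles: 4.4/1.1 = 4 kJ/s
termites: 3.6/7.1 = 0.507 kJ/s
grasshoppers: 2.2/5.2 = 0.423 kJ/s
ants: 2.9/11 = 0.264 kJ/s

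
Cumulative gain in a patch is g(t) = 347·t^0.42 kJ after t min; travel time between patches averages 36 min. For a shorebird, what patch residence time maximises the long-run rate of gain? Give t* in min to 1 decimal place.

Maximise g(t)/(T+t): set derivative to zero → g'(t)(T+t) = g(t).
g'(t) = 0.42·347·t^-0.58. Setting 0.42·347·t^-0.58 = 347·t^0.42/(36+t) gives 0.42(36+t) = t, so 0.58·t = 0.42×36.
t* = 0.42×36/0.58 = 26.07 min.

26.1 min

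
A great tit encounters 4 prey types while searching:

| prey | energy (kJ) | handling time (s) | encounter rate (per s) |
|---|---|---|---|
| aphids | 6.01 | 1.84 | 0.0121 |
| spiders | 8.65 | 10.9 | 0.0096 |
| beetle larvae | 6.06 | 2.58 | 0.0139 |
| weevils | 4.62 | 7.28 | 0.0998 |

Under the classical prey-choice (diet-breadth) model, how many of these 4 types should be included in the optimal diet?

4

Profitabilities (E/h, kJ/s): aphids 3.27, beetle larvae 2.35, spiders 0.794, weevils 0.635. Add prey in this order while the next type's profitability exceeds the intake rate on those already taken.
Rate on top 1: 0.07114. beetle larvae: 2.35 > 0.07114 → include.
Rate on top 2: 0.1483. spiders: 0.794 > 0.1483 → include.
Rate on top 3: 0.2064. weevils: 0.635 > 0.2064 → include.
Optimal diet: aphids, beetle larvae, spiders, weevils — 4 of 4 types.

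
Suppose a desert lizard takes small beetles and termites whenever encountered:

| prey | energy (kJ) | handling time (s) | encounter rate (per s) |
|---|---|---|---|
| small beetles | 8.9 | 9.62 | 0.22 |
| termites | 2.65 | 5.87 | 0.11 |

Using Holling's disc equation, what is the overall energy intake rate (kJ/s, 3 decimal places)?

R = (0.22×8.9 + 0.11×2.65) / (1 + 0.22×9.62 + 0.11×5.87) = 2.25/3.762 = 0.5979 kJ/s.

0.598 kJ/s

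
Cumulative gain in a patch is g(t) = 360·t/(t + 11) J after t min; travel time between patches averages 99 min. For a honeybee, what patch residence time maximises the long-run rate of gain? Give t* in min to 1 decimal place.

33.0 min

By the marginal value theorem, leave when the instantaneous gain rate g'(t) equals the habitat-wide average g(t)/(T + t).
g'(t) = 360·11/(t + 11)². Setting 360·11/(t+11)² = 360t/[(t+11)(99+t)] gives 11(99+t) = t(t+11), so t² = 11×99 = 1089.
t* = √1089 = 33 min.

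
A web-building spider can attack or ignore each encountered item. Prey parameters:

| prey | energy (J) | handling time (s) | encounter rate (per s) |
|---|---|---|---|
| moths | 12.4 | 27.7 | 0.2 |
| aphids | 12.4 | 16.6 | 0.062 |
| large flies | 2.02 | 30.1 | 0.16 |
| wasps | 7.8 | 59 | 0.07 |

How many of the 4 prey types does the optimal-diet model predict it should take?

2

Profitabilities (E/h, J/s): aphids 0.747, moths 0.448, wasps 0.132, large flies 0.0671. Add prey in this order while the next type's profitability exceeds the intake rate on those already taken.
Rate on top 1: 0.3789. moths: 0.448 > 0.3789 → include.
Rate on top 2: 0.4292. wasps: 0.132 < 0.4292 → exclude; stop.
Optimal diet: aphids, moths — 2 of 4 types.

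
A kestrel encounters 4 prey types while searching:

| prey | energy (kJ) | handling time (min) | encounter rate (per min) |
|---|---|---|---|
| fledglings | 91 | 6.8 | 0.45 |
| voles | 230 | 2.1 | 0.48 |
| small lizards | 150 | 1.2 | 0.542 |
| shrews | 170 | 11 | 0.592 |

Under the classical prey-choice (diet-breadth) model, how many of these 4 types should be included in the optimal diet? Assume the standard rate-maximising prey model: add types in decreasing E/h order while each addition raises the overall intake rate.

2

Profitabilities (E/h, kJ/min): small lizards 125, voles 110, shrews 15.5, fledglings 13.4. Add prey in this order while the next type's profitability exceeds the intake rate on those already taken.
Rate on top 1: 49.26. voles: 110 > 49.26 → include.
Rate on top 2: 72.11. shrews: 15.5 < 72.11 → exclude; stop.
Optimal diet: small lizards, voles — 2 of 4 types.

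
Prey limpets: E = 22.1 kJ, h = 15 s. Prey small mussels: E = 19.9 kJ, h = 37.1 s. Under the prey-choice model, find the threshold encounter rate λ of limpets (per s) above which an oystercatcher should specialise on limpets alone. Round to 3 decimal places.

0.038 per s

Drop small mussels once their profitability E₂/h₂ falls below the rate achievable on limpets alone: E₂/h₂ = λE₁/(1 + λh₁).
Solve for λ: λE₁h₂ = E₂(1 + λh₁) → λ(E₁h₂ − E₂h₁) = E₂ → λ = E₂/(E₁h₂ − E₂h₁).
λ = 19.9/(22.1×37.1 − 19.9×15) = 19.9/521.4 = 0.03817 per s.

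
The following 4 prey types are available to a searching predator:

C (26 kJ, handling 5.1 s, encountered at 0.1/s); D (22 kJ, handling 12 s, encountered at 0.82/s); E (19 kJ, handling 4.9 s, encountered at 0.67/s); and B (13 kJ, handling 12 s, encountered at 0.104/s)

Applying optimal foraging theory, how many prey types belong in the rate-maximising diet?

Profitabilities (E/h, kJ/s): C 5.1, E 3.88, D 1.83, B 1.08. Add prey in this order while the next type's profitability exceeds the intake rate on those already taken.
Rate on top 1: 1.722. E: 3.88 > 1.722 → include.
Rate on top 2: 3.198. D: 1.83 < 3.198 → exclude; stop.
Optimal diet: C, E — 2 of 4 types.

2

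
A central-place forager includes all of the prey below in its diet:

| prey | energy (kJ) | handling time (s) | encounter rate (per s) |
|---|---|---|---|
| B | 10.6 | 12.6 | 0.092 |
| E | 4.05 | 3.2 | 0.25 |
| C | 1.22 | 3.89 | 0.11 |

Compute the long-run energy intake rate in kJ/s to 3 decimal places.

0.626 kJ/s

R = Σλ_iE_i / (1 + Σλ_ih_i)
Numerator: 0.092×10.6 + 0.25×4.05 + 0.11×1.22 = 2.122
Denominator: 1 + 0.092×12.6 + 0.25×3.2 + 0.11×3.89 = 3.387
R = 2.122/3.387 = 0.6265 kJ/s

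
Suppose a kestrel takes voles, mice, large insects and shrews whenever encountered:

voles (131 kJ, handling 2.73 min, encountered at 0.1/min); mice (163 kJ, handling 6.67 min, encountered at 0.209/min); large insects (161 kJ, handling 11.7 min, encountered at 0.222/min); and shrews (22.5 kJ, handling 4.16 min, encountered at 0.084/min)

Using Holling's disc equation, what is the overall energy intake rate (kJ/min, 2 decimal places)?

R = Σλ_iE_i / (1 + Σλ_ih_i)
Numerator: 0.1×131 + 0.209×163 + 0.222×161 + 0.084×22.5 = 84.8
Denominator: 1 + 0.1×2.73 + 0.209×6.67 + 0.222×11.7 + 0.084×4.16 = 5.614
R = 84.8/5.614 = 15.11 kJ/min

15.11 kJ/min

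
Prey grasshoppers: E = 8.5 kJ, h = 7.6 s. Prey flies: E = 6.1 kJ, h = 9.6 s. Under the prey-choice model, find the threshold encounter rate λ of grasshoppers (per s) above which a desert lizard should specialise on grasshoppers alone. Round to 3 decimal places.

The zero-one rule: include flies iff E₂/h₂ > λE₁/(1+λh₁). Equality gives the switch point.
λE₁h₂ = E₂ + λE₂h₁ ⇒ λ = E₂/(E₁h₂ − E₂h₁) = 6.1/(81.6 − 46.36) = 0.1731 per s.

0.173 per s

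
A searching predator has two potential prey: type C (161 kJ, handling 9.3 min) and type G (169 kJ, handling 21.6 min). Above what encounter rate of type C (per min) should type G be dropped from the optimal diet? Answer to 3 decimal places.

The zero-one rule: include type G iff E₂/h₂ > λE₁/(1+λh₁). Equality gives the switch point.
λE₁h₂ = E₂ + λE₂h₁ ⇒ λ = E₂/(E₁h₂ − E₂h₁) = 169/(3478 − 1572) = 0.08867 per min.

0.089 per min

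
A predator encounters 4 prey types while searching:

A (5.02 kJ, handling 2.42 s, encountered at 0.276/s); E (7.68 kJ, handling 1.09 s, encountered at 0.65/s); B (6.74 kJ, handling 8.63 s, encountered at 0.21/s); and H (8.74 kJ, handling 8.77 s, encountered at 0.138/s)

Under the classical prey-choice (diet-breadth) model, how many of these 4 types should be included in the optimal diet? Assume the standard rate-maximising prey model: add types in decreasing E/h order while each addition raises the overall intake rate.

E/h in descending order: E 7.05, A 2.07, H 0.997, B 0.781 kJ/s. The optimal diet is the largest prefix of this list for which every included type satisfies E_i/h_i > R on the types above it.
Rate on top 1: 2.922. A: 2.07 < 2.922 → exclude; stop.
Optimal diet: E — 1 of 4 types.

1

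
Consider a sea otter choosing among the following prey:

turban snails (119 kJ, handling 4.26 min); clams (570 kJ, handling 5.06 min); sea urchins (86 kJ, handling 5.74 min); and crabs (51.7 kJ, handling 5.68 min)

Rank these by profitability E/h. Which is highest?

In descending order of E/h:
clams: 570/5.06 = 113 kJ/min
turban snails: 119/4.26 = 27.9 kJ/min
sea urchins: 86/5.74 = 15 kJ/min
crabs: 51.7/5.68 = 9.1 kJ/min

clams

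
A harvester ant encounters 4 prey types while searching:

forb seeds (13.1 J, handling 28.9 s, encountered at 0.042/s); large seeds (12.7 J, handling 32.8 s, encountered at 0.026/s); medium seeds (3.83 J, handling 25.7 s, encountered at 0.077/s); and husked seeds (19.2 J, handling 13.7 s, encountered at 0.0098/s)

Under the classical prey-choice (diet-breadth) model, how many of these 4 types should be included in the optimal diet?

3

Profitabilities (E/h, J/s): husked seeds 1.4, forb seeds 0.453, large seeds 0.387, medium seeds 0.149. Add prey in this order while the next type's profitability exceeds the intake rate on those already taken.
Rate on top 1: 0.1659. forb seeds: 0.453 > 0.1659 → include.
Rate on top 2: 0.3145. large seeds: 0.387 > 0.3145 → include.
Rate on top 3: 0.3338. medium seeds: 0.149 < 0.3338 → exclude; stop.
Optimal diet: husked seeds, forb seeds, large seeds — 3 of 4 types.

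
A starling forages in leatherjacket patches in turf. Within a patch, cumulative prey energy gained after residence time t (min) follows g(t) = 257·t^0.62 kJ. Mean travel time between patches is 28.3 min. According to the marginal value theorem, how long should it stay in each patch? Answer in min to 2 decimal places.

Maximise g(t)/(T+t): set derivative to zero → g'(t)(T+t) = g(t).
g'(t) = 0.62·257·t^-0.38. Setting 0.62·257·t^-0.38 = 257·t^0.62/(28.3+t) gives 0.62(28.3+t) = t, so 0.38·t = 0.62×28.3.
t* = 0.62×28.3/0.38 = 46.17 min.

46.17 min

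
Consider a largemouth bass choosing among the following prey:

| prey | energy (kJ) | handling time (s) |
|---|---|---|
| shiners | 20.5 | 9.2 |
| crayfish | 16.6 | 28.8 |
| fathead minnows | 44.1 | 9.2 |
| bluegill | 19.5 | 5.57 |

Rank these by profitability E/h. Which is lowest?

crayfish

In descending order of E/h:
fathead minnows: 44.1/9.2 = 4.79 kJ/s
bluegill: 19.5/5.57 = 3.5 kJ/s
shiners: 20.5/9.2 = 2.23 kJ/s
crayfish: 16.6/28.8 = 0.576 kJ/s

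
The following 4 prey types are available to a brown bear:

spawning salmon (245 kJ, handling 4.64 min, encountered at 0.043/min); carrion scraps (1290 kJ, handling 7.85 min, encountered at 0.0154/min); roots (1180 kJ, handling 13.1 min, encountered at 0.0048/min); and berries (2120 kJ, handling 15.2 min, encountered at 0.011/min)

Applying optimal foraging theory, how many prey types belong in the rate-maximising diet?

Rank by E/h (kJ/min): carrion scraps 164, berries 139, roots 90.1, spawning salmon 52.8. Include each in turn until the next type's E/h falls below the running intake rate.
Rate on top 1: 17.72. berries: 139 > 17.72 → include.
Rate on top 2: 33.53. roots: 90.1 > 33.53 → include.
Rate on top 3: 36.16. spawning salmon: 52.8 > 36.16 → include.
Optimal diet: carrion scraps, berries, roots, spawning salmon — 4 of 4 types.

4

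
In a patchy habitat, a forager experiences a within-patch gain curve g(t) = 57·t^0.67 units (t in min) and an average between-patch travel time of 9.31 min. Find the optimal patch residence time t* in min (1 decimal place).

18.9 min

Maximise g(t)/(T+t): set derivative to zero → g'(t)(T+t) = g(t).
g'(t) = 0.67·57·t^-0.33. Setting 0.67·57·t^-0.33 = 57·t^0.67/(9.31+t) gives 0.67(9.31+t) = t, so 0.33·t = 0.67×9.31.
t* = 0.67×9.31/0.33 = 18.9 min.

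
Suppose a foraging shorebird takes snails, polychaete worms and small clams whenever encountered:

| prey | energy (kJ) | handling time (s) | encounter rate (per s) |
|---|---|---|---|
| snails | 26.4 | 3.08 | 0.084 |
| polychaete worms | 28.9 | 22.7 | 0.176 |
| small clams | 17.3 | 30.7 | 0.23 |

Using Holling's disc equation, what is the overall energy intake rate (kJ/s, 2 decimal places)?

0.92 kJ/s

R = (0.084×26.4 + 0.176×28.9 + 0.23×17.3) / (1 + 0.084×3.08 + 0.176×22.7 + 0.23×30.7) = 11.28/12.31 = 0.9162 kJ/s.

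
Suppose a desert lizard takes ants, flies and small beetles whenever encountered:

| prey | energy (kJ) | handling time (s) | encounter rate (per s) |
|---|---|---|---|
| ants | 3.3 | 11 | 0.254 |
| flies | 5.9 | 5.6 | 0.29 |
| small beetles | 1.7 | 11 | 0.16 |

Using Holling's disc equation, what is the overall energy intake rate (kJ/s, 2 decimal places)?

0.39 kJ/s

R = Σλ_iE_i / (1 + Σλ_ih_i)
Numerator: 0.254×3.3 + 0.29×5.9 + 0.16×1.7 = 2.821
Denominator: 1 + 0.254×11 + 0.29×5.6 + 0.16×11 = 7.178
R = 2.821/7.178 = 0.393 kJ/s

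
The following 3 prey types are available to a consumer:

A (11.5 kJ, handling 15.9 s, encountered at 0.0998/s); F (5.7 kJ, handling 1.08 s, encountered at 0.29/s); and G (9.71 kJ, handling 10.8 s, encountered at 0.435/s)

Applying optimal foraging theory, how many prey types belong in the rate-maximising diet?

Profitabilities (E/h, kJ/s): F 5.28, G 0.899, A 0.723. Add prey in this order while the next type's profitability exceeds the intake rate on those already taken.
Rate on top 1: 1.259. G: 0.899 < 1.259 → exclude; stop.
Optimal diet: F — 1 of 3 types.

1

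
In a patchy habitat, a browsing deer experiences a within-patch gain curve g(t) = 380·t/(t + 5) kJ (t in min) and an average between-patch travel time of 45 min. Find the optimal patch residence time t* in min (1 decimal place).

15.0 min

Optimal t* satisfies g'(t*) = g(t*)/(T + t*).
g'(t) = 380·5/(t + 5)². Setting 380·5/(t+5)² = 380t/[(t+5)(45+t)] gives 5(45+t) = t(t+5), so t² = 5×45 = 225.
t* = √225 = 15 min.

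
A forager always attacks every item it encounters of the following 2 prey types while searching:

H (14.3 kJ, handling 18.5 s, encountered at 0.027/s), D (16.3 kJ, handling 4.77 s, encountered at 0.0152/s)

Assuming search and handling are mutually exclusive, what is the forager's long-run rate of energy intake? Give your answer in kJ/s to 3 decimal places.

0.403 kJ/s

Energy encountered per unit search time: 0.027×14.3 + 0.0152×16.3 = 0.6339 kJ/s.
Handling time per unit search time: 0.027×18.5 + 0.0152×4.77 = 0.572.
Rate = 0.6339/(1 + 0.572) = 0.4032 kJ/s.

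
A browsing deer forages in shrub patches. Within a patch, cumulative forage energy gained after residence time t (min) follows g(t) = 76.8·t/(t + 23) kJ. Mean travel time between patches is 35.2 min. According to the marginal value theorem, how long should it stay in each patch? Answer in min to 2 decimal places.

28.45 min

Optimal t* satisfies g'(t*) = g(t*)/(T + t*).
g'(t) = 76.8·23/(t + 23)². Setting 76.8·23/(t+23)² = 76.8t/[(t+23)(35.2+t)] gives 23(35.2+t) = t(t+23), so t² = 23×35.2 = 809.6.
t* = √809.6 = 28.45 min.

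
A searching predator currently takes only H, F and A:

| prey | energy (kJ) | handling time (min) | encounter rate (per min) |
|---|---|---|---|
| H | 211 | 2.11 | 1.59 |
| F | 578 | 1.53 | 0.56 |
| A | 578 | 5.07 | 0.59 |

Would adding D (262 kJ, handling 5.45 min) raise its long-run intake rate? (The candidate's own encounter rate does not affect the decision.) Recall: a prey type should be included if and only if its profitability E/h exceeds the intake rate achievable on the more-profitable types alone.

No

On H, F and A alone, R = ΣλE/(1+Σλh) = 1000/8.203 = 121.9 kJ/min.
D: E/h = 262/5.45 = 48.07 kJ/min.
48.07 < 121.9, so adding D would lower the average — exclude it.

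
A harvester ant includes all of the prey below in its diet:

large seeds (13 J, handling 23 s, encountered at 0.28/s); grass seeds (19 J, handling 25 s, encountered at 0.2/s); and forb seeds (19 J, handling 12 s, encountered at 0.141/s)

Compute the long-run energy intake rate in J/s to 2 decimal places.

0.72 J/s

R = Σλ_iE_i / (1 + Σλ_ih_i)
Numerator: 0.28×13 + 0.2×19 + 0.141×19 = 10.12
Denominator: 1 + 0.28×23 + 0.2×25 + 0.141×12 = 14.13
R = 10.12/14.13 = 0.716 J/s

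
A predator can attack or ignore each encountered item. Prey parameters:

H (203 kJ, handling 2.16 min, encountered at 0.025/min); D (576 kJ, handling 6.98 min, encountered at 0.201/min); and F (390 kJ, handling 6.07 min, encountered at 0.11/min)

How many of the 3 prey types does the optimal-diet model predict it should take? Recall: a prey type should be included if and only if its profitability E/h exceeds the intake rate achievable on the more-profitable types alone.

Profitabilities (E/h, kJ/min): H 94, D 82.5, F 64.3. Add prey in this order while the next type's profitability exceeds the intake rate on those already taken.
Rate on top 1: 4.815. D: 82.5 > 4.815 → include.
Rate on top 2: 49.19. F: 64.3 > 49.19 → include.
Optimal diet: H, D, F — 3 of 3 types.

3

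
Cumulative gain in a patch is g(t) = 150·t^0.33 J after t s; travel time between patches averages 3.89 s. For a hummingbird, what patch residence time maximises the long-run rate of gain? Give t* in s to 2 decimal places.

By the marginal value theorem, leave when the instantaneous gain rate g'(t) equals the habitat-wide average g(t)/(T + t).
g'(t) = 0.33·150·t^-0.67. Setting 0.33·150·t^-0.67 = 150·t^0.33/(3.89+t) gives 0.33(3.89+t) = t, so 0.67·t = 0.33×3.89.
t* = 0.33×3.89/0.67 = 1.916 s.

1.92 s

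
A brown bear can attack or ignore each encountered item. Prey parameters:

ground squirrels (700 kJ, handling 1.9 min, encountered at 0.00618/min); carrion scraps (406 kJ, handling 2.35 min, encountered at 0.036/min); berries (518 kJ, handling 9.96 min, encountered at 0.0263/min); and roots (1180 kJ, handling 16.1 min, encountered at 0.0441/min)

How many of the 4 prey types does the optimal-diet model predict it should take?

4

E/h in descending order: ground squirrels 368, carrion scraps 173, roots 73.3, berries 52 kJ/min. The optimal diet is the largest prefix of this list for which every included type satisfies E_i/h_i > R on the types above it.
Rate on top 1: 4.276. carrion scraps: 173 > 4.276 → include.
Rate on top 2: 17.28. roots: 73.3 > 17.28 → include.
Rate on top 3: 39.29. berries: 52 > 39.29 → include.
Optimal diet: ground squirrels, carrion scraps, roots, berries — 4 of 4 types.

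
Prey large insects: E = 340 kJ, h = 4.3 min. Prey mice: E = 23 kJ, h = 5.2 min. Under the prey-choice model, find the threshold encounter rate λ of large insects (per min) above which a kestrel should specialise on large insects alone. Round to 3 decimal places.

Drop mice once their profitability E₂/h₂ falls below the rate achievable on large insects alone: E₂/h₂ = λE₁/(1 + λh₁).
Solve for λ: λE₁h₂ = E₂(1 + λh₁) → λ(E₁h₂ − E₂h₁) = E₂ → λ = E₂/(E₁h₂ − E₂h₁).
λ = 23/(340×5.2 − 23×4.3) = 23/1669 = 0.01378 per min.

0.014 per min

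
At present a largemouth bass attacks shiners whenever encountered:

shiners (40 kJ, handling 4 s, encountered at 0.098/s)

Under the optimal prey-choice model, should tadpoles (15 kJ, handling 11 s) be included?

No

Intake rate on the current diet: R = (0.098×40) / (1 + 0.098×4) = 3.92/1.392 = 2.816 kJ/s.
Profitability of tadpoles: 15/11 = 1.364 kJ/s.
1.364 < 2.816, so adding tadpoles would lower the average — exclude it.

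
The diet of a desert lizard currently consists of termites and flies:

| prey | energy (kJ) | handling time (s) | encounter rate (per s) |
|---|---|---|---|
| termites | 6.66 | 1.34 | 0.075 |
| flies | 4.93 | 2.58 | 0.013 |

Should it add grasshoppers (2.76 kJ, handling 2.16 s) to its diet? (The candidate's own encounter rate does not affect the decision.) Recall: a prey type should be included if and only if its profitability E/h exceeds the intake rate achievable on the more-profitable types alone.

On termites and flies alone, R = ΣλE/(1+Σλh) = 0.5636/1.134 = 0.497 kJ/s.
Profitability of grasshoppers: 2.76/2.16 = 1.278 kJ/s.
1.278 > 0.497, so adding grasshoppers raises the average — include it.

Yes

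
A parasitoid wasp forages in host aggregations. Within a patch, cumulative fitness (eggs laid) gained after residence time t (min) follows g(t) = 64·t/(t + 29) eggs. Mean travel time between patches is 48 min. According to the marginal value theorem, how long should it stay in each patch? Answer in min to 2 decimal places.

37.31 min

Optimal t* satisfies g'(t*) = g(t*)/(T + t*).
g'(t) = 64·29/(t + 29)². Setting 64·29/(t+29)² = 64t/[(t+29)(48+t)] gives 29(48+t) = t(t+29), so t² = 29×48 = 1392.
t* = √1392 = 37.31 min.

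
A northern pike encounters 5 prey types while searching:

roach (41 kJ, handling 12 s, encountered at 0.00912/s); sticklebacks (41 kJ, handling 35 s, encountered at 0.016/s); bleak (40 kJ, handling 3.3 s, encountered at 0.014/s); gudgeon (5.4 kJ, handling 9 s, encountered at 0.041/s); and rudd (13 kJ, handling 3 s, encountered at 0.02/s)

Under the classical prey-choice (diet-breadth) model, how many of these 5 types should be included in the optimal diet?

E/h in descending order: bleak 12.1, rudd 4.33, roach 3.42, sticklebacks 1.17, gudgeon 0.6 kJ/s. The optimal diet is the largest prefix of this list for which every included type satisfies E_i/h_i > R on the types above it.
Rate on top 1: 0.5353. rudd: 4.33 > 0.5353 → include.
Rate on top 2: 0.7413. roach: 3.42 > 0.7413 → include.
Rate on top 3: 0.9821. sticklebacks: 1.17 > 0.9821 → include.
Rate on top 4: 1.042. gudgeon: 0.6 < 1.042 → exclude; stop.
Optimal diet: bleak, rudd, roach, sticklebacks — 4 of 5 types.

4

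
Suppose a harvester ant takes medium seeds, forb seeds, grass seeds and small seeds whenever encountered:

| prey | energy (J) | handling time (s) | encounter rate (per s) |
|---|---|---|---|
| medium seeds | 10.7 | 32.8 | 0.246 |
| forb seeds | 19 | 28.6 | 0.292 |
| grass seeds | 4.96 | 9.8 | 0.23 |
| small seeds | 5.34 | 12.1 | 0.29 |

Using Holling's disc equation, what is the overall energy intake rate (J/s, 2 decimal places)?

0.47 J/s

Energy encountered per unit search time: 0.246×10.7 + 0.292×19 + 0.23×4.96 + 0.29×5.34 = 10.87 J/s.
Handling time per unit search time: 0.246×32.8 + 0.292×28.6 + 0.23×9.8 + 0.29×12.1 = 22.18.
Rate = 10.87/(1 + 22.18) = 0.4689 J/s.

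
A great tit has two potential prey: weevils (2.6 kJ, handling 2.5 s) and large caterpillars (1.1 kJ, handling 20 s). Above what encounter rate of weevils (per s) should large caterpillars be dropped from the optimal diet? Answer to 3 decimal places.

0.022 per s

The zero-one rule: include large caterpillars iff E₂/h₂ > λE₁/(1+λh₁). Equality gives the switch point.
λE₁h₂ = E₂ + λE₂h₁ ⇒ λ = E₂/(E₁h₂ − E₂h₁) = 1.1/(52 − 2.75) = 0.02234 per s.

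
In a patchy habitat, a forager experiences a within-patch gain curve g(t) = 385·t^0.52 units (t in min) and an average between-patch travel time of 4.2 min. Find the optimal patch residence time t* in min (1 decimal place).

4.6 min

By the marginal value theorem, leave when the instantaneous gain rate g'(t) equals the habitat-wide average g(t)/(T + t).
g'(t) = 0.52·385·t^-0.48. Setting 0.52·385·t^-0.48 = 385·t^0.52/(4.2+t) gives 0.52(4.2+t) = t, so 0.48·t = 0.52×4.2.
t* = 0.52×4.2/0.48 = 4.55 min.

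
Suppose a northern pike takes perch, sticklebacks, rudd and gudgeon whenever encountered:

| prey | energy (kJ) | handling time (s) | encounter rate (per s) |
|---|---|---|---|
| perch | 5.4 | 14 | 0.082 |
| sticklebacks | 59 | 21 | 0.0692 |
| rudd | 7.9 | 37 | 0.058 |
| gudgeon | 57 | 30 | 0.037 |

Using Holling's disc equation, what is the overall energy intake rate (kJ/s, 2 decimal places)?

1.03 kJ/s

Energy encountered per unit search time: 0.082×5.4 + 0.0692×59 + 0.058×7.9 + 0.037×57 = 7.093 kJ/s.
Handling time per unit search time: 0.082×14 + 0.0692×21 + 0.058×37 + 0.037×30 = 5.857.
Rate = 7.093/(1 + 5.857) = 1.034 kJ/s.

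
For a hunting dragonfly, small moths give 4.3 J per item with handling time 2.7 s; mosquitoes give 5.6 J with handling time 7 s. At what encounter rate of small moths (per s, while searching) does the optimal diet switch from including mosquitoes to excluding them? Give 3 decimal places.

0.374 per s

At the threshold, the rate on small moths alone equals the profitability of mosquitoes: λ·4.3/(1 + λ·2.7) = 5.6/7 = 0.8.
Rearranging, λ(4.3 − 0.8×2.7) = 0.8, so λ = 0.8/2.14 = 0.3738 per s.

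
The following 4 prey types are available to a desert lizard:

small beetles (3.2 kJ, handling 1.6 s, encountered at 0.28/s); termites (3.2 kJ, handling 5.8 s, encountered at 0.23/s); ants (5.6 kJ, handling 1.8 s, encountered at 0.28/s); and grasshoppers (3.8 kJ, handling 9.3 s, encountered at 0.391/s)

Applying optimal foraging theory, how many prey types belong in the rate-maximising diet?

2

E/h in descending order: ants 3.11, small beetles 2, termites 0.552, grasshoppers 0.409 kJ/s. The optimal diet is the largest prefix of this list for which every included type satisfies E_i/h_i > R on the types above it.
Rate on top 1: 1.043. small beetles: 2 > 1.043 → include.
Rate on top 2: 1.262. termites: 0.552 < 1.262 → exclude; stop.
Optimal diet: ants, small beetles — 2 of 4 types.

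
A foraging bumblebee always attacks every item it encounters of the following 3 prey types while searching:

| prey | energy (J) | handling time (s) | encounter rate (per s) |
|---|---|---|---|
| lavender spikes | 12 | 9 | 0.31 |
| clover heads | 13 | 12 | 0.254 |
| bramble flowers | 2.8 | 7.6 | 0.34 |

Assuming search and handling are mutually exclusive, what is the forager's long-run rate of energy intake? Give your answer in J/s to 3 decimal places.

R = Σλ_iE_i / (1 + Σλ_ih_i)
Numerator: 0.31×12 + 0.254×13 + 0.34×2.8 = 7.974
Denominator: 1 + 0.31×9 + 0.254×12 + 0.34×7.6 = 9.422
R = 7.974/9.422 = 0.8463 J/s

0.846 J/s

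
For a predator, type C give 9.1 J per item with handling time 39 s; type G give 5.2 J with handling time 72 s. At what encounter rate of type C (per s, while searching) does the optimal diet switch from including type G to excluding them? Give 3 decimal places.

0.011 per s

At the threshold, the rate on type C alone equals the profitability of type G: λ·9.1/(1 + λ·39) = 5.2/72 = 0.07222.
Rearranging, λ(9.1 − 0.07222×39) = 0.07222, so λ = 0.07222/6.283 = 0.01149 per s.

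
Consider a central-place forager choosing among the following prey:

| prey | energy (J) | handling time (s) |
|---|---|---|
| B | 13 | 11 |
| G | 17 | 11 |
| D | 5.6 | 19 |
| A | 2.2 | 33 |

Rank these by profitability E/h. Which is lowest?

In descending order of E/h:
G: 17/11 = 1.55 J/s
B: 13/11 = 1.18 J/s
D: 5.6/19 = 0.295 J/s
A: 2.2/33 = 0.0667 J/s

A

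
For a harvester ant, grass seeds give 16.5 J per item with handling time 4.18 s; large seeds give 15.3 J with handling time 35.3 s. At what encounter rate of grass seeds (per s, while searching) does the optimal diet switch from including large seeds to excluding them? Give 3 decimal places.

0.030 per s

At the threshold, the rate on grass seeds alone equals the profitability of large seeds: λ·16.5/(1 + λ·4.18) = 15.3/35.3 = 0.4334.
Rearranging, λ(16.5 − 0.4334×4.18) = 0.4334, so λ = 0.4334/14.69 = 0.02951 per s.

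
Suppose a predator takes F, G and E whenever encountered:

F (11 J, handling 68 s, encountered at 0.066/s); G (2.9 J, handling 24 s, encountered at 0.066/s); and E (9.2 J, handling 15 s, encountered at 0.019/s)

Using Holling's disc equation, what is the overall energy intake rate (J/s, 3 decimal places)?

R = (0.066×11 + 0.066×2.9 + 0.019×9.2) / (1 + 0.066×68 + 0.066×24 + 0.019×15) = 1.092/7.357 = 0.1485 J/s.

0.148 J/s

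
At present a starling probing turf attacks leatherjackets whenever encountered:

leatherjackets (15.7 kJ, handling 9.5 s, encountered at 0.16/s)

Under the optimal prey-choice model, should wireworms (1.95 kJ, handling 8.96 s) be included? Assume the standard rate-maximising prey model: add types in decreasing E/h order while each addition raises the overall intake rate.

Intake rate on the current diet: R = (0.16×15.7) / (1 + 0.16×9.5) = 2.512/2.52 = 0.9968 kJ/s.
wireworms: E/h = 1.95/8.96 = 0.2176 kJ/s.
Since 0.2176 < R, time spent handling wireworms is better spent searching.

No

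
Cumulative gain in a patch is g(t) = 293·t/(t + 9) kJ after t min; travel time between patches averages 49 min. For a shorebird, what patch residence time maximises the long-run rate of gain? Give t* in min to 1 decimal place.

21.0 min

Optimal t* satisfies g'(t*) = g(t*)/(T + t*).
g'(t) = 293·9/(t + 9)². Setting 293·9/(t+9)² = 293t/[(t+9)(49+t)] gives 9(49+t) = t(t+9), so t² = 9×49 = 441.
t* = √441 = 21 min.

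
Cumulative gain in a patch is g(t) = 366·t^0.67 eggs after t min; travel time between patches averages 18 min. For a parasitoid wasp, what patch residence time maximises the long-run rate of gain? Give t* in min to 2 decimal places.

By the marginal value theorem, leave when the instantaneous gain rate g'(t) equals the habitat-wide average g(t)/(T + t).
g'(t) = 0.67·366·t^-0.33. Setting 0.67·366·t^-0.33 = 366·t^0.67/(18+t) gives 0.67(18+t) = t, so 0.33·t = 0.67×18.
t* = 0.67×18/0.33 = 36.55 min.

36.55 min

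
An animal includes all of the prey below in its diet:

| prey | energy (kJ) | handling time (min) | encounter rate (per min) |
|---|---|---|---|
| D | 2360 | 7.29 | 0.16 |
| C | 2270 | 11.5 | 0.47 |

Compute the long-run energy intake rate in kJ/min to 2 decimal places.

190.78 kJ/min

R = Σλ_iE_i / (1 + Σλ_ih_i)
Numerator: 0.16×2360 + 0.47×2270 = 1444
Denominator: 1 + 0.16×7.29 + 0.47×11.5 = 7.571
R = 1444/7.571 = 190.8 kJ/min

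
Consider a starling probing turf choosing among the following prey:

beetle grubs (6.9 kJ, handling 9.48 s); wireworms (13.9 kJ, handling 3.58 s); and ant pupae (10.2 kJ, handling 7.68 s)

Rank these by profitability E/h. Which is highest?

Profitability E/h (kJ/s): beetle grubs = 6.9/9.48 = 0.728, wireworms = 13.9/3.58 = 3.88, ant pupae = 10.2/7.68 = 1.33.
Ranked: wireworms > ant pupae > beetle grubs.

wireworms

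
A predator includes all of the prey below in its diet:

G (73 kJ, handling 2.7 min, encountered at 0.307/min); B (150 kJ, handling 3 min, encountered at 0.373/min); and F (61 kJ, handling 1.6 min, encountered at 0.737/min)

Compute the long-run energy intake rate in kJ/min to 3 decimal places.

R = (0.307×73 + 0.373×150 + 0.737×61) / (1 + 0.307×2.7 + 0.373×3 + 0.737×1.6) = 123.3/4.127 = 29.88 kJ/min.

29.880 kJ/min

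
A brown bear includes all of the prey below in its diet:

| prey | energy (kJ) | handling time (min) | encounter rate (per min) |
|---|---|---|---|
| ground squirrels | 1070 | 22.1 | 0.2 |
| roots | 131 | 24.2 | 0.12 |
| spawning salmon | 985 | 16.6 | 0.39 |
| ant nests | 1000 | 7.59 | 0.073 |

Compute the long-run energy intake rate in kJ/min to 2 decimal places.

44.74 kJ/min

Energy encountered per unit search time: 0.2×1070 + 0.12×131 + 0.39×985 + 0.073×1000 = 686.9 kJ/min.
Handling time per unit search time: 0.2×22.1 + 0.12×24.2 + 0.39×16.6 + 0.073×7.59 = 14.35.
Rate = 686.9/(1 + 14.35) = 44.74 kJ/min.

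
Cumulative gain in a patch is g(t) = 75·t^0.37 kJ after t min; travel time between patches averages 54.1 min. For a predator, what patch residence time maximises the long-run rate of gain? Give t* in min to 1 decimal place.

By the marginal value theorem, leave when the instantaneous gain rate g'(t) equals the habitat-wide average g(t)/(T + t).
g'(t) = 0.37·75·t^-0.63. Setting 0.37·75·t^-0.63 = 75·t^0.37/(54.1+t) gives 0.37(54.1+t) = t, so 0.63·t = 0.37×54.1.
t* = 0.37×54.1/0.63 = 31.77 min.

31.8 min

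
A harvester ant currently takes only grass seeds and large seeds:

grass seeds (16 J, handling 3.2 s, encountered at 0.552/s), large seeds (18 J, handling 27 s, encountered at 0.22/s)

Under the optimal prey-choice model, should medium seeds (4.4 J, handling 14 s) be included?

On grass seeds and large seeds alone, R = ΣλE/(1+Σλh) = 12.79/8.706 = 1.469 J/s.
medium seeds: E/h = 4.4/14 = 0.3143 J/s.
Since 0.3143 < R, time spent handling medium seeds is better spent searching.

No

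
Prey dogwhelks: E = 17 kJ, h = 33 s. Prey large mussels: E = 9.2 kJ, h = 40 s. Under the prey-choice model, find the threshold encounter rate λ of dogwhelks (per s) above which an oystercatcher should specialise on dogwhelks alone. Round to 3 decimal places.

0.024 per s

Drop large mussels once their profitability E₂/h₂ falls below the rate achievable on dogwhelks alone: E₂/h₂ = λE₁/(1 + λh₁).
Solve for λ: λE₁h₂ = E₂(1 + λh₁) → λ(E₁h₂ − E₂h₁) = E₂ → λ = E₂/(E₁h₂ − E₂h₁).
λ = 9.2/(17×40 − 9.2×33) = 9.2/376.4 = 0.02444 per s.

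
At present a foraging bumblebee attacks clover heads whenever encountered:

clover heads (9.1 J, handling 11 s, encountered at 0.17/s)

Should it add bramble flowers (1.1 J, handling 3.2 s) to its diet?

Intake rate on the current diet: R = (0.17×9.1) / (1 + 0.17×11) = 1.547/2.87 = 0.539 J/s.
bramble flowers: E/h = 1.1/3.2 = 0.3438 J/s.
0.3438 < 0.539, so adding bramble flowers would lower the average — exclude it.

No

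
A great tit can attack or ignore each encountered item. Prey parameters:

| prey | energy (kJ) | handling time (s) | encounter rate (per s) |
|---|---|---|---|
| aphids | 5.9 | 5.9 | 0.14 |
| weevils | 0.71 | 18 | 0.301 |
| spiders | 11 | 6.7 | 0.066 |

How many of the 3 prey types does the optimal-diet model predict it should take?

2

Profitabilities (E/h, kJ/s): spiders 1.64, aphids 1, weevils 0.0394. Add prey in this order while the next type's profitability exceeds the intake rate on those already taken.
Rate on top 1: 0.5034. aphids: 1 > 0.5034 → include.
Rate on top 2: 0.6842. weevils: 0.0394 < 0.6842 → exclude; stop.
Optimal diet: spiders, aphids — 2 of 3 types.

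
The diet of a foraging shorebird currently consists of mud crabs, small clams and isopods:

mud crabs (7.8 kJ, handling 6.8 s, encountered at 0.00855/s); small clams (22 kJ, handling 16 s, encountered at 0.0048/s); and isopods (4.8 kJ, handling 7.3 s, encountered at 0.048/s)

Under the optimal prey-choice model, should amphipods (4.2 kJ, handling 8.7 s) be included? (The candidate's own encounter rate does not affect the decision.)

Yes

Current rate: (0.00855×7.8 + 0.0048×22 + 0.048×4.8)/(1 + 0.00855×6.8 + 0.0048×16 + 0.048×7.3) = 0.2711 kJ/s.
Profitability of amphipods: 4.2/8.7 = 0.4828 kJ/s.
Since 0.4828 > R, including amphipods increases the long-run rate.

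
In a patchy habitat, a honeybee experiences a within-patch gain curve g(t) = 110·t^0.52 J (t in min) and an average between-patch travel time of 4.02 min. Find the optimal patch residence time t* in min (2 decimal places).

4.35 min

By the marginal value theorem, leave when the instantaneous gain rate g'(t) equals the habitat-wide average g(t)/(T + t).
g'(t) = 0.52·110·t^-0.48. Setting 0.52·110·t^-0.48 = 110·t^0.52/(4.02+t) gives 0.52(4.02+t) = t, so 0.48·t = 0.52×4.02.
t* = 0.52×4.02/0.48 = 4.355 min.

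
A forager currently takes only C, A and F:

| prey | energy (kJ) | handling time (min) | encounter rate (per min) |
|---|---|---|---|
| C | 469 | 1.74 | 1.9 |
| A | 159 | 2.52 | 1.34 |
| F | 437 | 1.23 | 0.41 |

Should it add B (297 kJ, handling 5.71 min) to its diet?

No

Current rate: (1.9×469 + 1.34×159 + 0.41×437)/(1 + 1.9×1.74 + 1.34×2.52 + 0.41×1.23) = 156.8 kJ/min.
Profitability of B: 297/5.71 = 52.01 kJ/min.
Since 52.01 < R, time spent handling B is better spent searching.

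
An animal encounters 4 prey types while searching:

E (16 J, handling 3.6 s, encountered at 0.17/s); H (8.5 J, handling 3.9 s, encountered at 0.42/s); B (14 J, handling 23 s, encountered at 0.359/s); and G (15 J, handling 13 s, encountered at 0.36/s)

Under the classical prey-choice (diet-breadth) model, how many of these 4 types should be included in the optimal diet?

Profitabilities (E/h, J/s): E 4.44, H 2.18, G 1.15, B 0.609. Add prey in this order while the next type's profitability exceeds the intake rate on those already taken.
Rate on top 1: 1.687. H: 2.18 > 1.687 → include.
Rate on top 2: 1.935. G: 1.15 < 1.935 → exclude; stop.
Optimal diet: E, H — 2 of 4 types.

2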